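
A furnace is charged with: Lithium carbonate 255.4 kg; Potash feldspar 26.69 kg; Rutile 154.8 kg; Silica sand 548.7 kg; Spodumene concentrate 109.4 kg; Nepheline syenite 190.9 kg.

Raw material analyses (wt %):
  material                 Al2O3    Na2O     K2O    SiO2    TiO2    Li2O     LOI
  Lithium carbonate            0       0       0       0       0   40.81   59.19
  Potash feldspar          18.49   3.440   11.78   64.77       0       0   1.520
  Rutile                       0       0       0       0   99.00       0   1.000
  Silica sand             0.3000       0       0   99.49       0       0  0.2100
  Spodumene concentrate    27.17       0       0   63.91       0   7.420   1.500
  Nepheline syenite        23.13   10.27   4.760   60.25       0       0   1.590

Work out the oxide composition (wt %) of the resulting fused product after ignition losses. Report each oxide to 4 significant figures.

Each numeric step maintains full precision throughout — intermediates appear, rounded to 4 significant digits, within the worked lines; every reported value carries a single rounding. All derived quantities, which include totals, the six compositions, glass mass, LOI, the yield, are recomputed at full precision, as set out in problem or answer, starting from the weights on 1127 kg of glass.
Mass of each oxide from the mix:
  Al2O3: 26.69·0.1849 + 548.7·0.003000 + 109.4·0.2717 + 190.9·0.2313 = 80.46 kg
  Na2O: 26.69·0.03440 + 190.9·0.1027 = 20.52 kg
  K2O: 26.69·0.1178 + 190.9·0.04760 = 12.23 kg
  SiO2: 26.69·0.6477 + 548.7·0.9949 + 109.4·0.6391 + 190.9·0.6025 = 748.1 kg
  TiO2: 154.8·0.9900 = 153.3 kg
  Li2O: 255.4·0.4081 + 109.4·0.07420 = 112.3 kg
LOI: 255.4·0.5919 + 26.69·0.01520 + 154.8·0.01000 + 548.7·0.002100 + 109.4·0.01500 + 190.9·0.01590 = 159.0 kg
The glass mass, total less LOI, = 1286 − 159.0 = 1127 kg (consistent with Σ oxide mass)
wt %: oxide over glass, times 100

Glass mass = 1127 kg (batch 1286 − LOI 159.0).
Composition: Al2O3 7.140%, Na2O 1.821%, K2O 1.085%, SiO2 66.39%, TiO2 13.60%, Li2O 9.969%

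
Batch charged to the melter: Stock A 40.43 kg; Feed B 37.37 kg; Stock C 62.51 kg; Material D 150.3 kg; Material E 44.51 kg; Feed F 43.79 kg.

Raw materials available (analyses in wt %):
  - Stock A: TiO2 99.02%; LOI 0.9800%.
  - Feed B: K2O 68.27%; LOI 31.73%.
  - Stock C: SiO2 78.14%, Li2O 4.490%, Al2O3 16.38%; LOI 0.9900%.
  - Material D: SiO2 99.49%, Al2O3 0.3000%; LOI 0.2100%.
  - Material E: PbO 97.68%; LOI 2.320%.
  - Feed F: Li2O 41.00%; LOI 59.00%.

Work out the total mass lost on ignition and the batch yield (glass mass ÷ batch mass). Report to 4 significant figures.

Values along the way are shown (rounded to 4 significant digits) in the printout; each numeric step holds full precision throughout — exactly one rounding is applied to every reported result; the derived quantities are rebuilt using the weight values at 338.9 kg of glass in full precision (yield, six oxide percentages, totals, ignition loss, net glass mass) exactly as shown in the problem or the answer.
Each material's LOI contribution:
  Stock A: 40.43 × 0.009800 = 0.3962 kg
  Feed B: 37.37 × 0.3173 = 11.86 kg
  Stock C: 62.51 × 0.009900 = 0.6188 kg
  Material D: 150.3 × 0.002100 = 0.3156 kg
  Material E: 44.51 × 0.02320 = 1.033 kg
  Feed F: 43.79 × 0.5900 = 25.84 kg
Total LOI = 40.06 kg
Glass = batch − LOI = 378.9 − 40.06 = 338.9 kg

LOI loss = 40.06 kg; glass = 338.9 kg; yield = 89.43%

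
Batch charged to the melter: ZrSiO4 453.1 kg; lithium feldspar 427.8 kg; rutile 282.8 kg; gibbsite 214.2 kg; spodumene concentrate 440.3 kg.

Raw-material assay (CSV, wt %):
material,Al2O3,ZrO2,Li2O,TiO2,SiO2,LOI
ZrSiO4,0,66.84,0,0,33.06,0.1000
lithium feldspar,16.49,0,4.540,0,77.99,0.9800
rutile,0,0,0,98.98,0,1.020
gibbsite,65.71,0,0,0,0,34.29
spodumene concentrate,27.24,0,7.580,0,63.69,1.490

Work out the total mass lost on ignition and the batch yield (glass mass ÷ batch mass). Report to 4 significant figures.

LOI loss = 87.54 kg; glass = 1731 kg; yield = 95.19%

Every computation maintains exact precision throughout — the intermediate values are displayed, with 4-significant-digit rounding, in the printout; every reported value takes just one rounding; all derived quantities are carried at full precision (the five compositions, the totals, glass mass, ignition loss, the yield) using the weight values for 1731 kg of glass, as given in the problem or answer text.
Each material's LOI contribution:
  ZrSiO4: 453.1 × 0.001000 = 0.4531 kg
  lithium feldspar: 427.8 × 0.009800 = 4.192 kg
  rutile: 282.8 × 0.01020 = 2.885 kg
  gibbsite: 214.2 × 0.3429 = 73.45 kg
  spodumene concentrate: 440.3 × 0.01490 = 6.560 kg
Total LOI = 87.54 kg
Glass = batch − LOI = 1818 − 87.54 = 1731 kg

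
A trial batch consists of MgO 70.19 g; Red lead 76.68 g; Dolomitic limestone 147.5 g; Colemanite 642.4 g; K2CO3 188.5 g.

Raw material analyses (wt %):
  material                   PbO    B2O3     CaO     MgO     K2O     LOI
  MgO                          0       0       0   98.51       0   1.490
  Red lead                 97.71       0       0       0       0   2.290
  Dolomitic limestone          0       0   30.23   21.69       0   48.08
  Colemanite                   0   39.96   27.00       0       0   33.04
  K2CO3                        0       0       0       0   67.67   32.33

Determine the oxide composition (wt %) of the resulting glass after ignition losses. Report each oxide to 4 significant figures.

Each numeric step keeps full precision through every step. Mid-chain values are displayed, with 4-significant-figure rounding, in the working. A single rounding finalizes each reported figure. The derived quantities are computed at full precision (the yield, glass mass, totals, LOI, the five compositions) starting from the weights at 778.4 g of glass as quoted within either problem or answer.
What the batch supplies per oxide:
  PbO: 76.68·0.9771 = 74.92 g
  B2O3: 642.4·0.3996 = 256.7 g
  CaO: 147.5·0.3023 + 642.4·0.2700 = 218.0 g
  MgO: 70.19·0.9851 + 147.5·0.2169 = 101.1 g
  K2O: 188.5·0.6767 = 127.6 g
LOI: 70.19·0.01490 + 76.68·0.02290 + 147.5·0.4808 + 642.4·0.3304 + 188.5·0.3233 = 346.9 g
Glass mass = batch − LOI = 1125 − 346.9 = 778.4 g (the oxide masses sum to this)
wt % = oxide mass / glass mass × 100

Glass mass = 778.4 g (batch 1125 − LOI 346.9).
Composition: PbO 9.626%, B2O3 32.98%, CaO 28.01%, MgO 12.99%, K2O 16.39%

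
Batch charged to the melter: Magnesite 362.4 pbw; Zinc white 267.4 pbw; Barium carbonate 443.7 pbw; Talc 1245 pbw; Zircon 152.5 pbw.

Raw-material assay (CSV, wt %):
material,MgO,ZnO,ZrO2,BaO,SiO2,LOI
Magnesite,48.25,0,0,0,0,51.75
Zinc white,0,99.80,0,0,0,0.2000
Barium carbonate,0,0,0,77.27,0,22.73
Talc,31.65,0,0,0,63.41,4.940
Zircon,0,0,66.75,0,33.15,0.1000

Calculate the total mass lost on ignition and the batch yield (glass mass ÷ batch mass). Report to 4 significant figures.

All arithmetic carries full float precision at all times — the intermediate values are printed, with 4-significant-digit rounding, in the printout. A single rounding finalizes every reported value; the derived quantities, which include net glass mass, five oxide percentages, yield, totals, ignition loss, are recomputed in full precision, as set out in either problem or answer, from the weighed amounts on 2120 pbw of glass.
Per-material ignition loss:
  Magnesite: 362.4 × 0.5175 = 187.5 pbw
  Zinc white: 267.4 × 0.002000 = 0.5348 pbw
  Barium carbonate: 443.7 × 0.2273 = 100.9 pbw
  Talc: 1245 × 0.04940 = 61.50 pbw
  Zircon: 152.5 × 0.001000 = 0.1525 pbw
Total LOI = 350.6 pbw
Glass = batch − LOI = 2471 − 350.6 = 2120 pbw

LOI loss = 350.6 pbw; glass = 2120 pbw; yield = 85.81%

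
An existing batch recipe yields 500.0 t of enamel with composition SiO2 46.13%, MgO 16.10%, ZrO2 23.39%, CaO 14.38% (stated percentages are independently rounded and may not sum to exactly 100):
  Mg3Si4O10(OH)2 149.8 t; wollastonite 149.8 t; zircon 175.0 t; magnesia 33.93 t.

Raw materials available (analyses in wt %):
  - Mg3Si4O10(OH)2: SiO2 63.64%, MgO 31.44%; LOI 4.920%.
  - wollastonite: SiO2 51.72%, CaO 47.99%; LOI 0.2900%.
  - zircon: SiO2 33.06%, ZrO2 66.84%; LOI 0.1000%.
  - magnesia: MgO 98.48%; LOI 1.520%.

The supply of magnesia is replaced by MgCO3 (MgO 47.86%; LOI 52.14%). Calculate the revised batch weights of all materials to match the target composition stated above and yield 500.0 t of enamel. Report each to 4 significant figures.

Exact precision is held from first step to last; in-progress results appear rounded to 4 significant digits as written. A single rounding completes every reported value — the derived quantities (net glass mass, totals, the yield, the four compositions, LOI) are computed using the weight values for 500.0 t of glass at full float precision, precisely as stated by the question or the answer.
Target masses of each oxide per 500.0 t enamel:
  SiO2: 46.13% × 500.0 = 230.6 t
  MgO: 16.10% × 500.0 = 80.50 t
  ZrO2: 23.39% × 500.0 = 117.0 t
  CaO: 14.38% × 500.0 = 71.90 t
A balance pass over the oxides, given the weights on record, per the basis as stated (target by target, the sums agree exact up to rounding of places):
  SiO2: 149.8·0.6364 + 149.8·0.5172 + 175.0·0.3306 = 230.7 t (target 230.6 t)
  MgO: 149.8·0.3144 + 69.81·0.4786 = 80.51 t (target 80.50 t)
  ZrO2: 175.0·0.6684 = 117.0 t (target 117.0 t)
  CaO: 149.8·0.4799 = 71.89 t (target 71.90 t)
Consistency of the glass mass: batch Σ − ignition loss = 500.0 t (the Σ of target masses is 500.0 t; basis as stated: 500.0 t — any gap is answer rounding).
Batch total: Σ batch = 544.4 t; LOI removed, Σ of batch·LOI: 44.38 t; yield = glass ÷ total batch = 91.85%.

Revised batch per 500.0 t enamel:
  Mg3Si4O10(OH)2: 149.8 t
  wollastonite: 149.8 t
  zircon: 175.0 t
  MgCO3: 69.81 t
Total batch = 544.4 t; LOI loss = 44.38 t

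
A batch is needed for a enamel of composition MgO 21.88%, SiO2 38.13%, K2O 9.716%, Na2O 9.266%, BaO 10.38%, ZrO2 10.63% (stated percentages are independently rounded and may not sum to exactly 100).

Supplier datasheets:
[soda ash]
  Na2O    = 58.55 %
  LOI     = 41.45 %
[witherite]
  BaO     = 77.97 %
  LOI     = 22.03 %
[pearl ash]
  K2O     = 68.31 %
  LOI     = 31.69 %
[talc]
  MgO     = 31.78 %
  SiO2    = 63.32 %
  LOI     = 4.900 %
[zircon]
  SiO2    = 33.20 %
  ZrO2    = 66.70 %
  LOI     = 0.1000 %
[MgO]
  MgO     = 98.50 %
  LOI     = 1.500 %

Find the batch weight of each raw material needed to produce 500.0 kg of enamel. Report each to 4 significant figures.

Batch per 500.0 kg enamel:
  soda ash: 79.13 kg
  witherite: 66.56 kg
  pearl ash: 71.12 kg
  talc: 259.3 kg
  zircon: 79.69 kg
  MgO: 27.40 kg
Total batch = 583.2 kg; LOI loss = 83.20 kg; yield = 85.73%

The working math maintains full precision end to end — values along the way are displayed rounded off to 4 significant digits across the worked steps. Exactly one rounding lands on every reported value. All derived quantities (six oxide percentages, net glass mass, the totals, yield, ignition loss) are computed in full float precision starting from the weights on 500.0 kg of glass, as written in either problem or answer.
The oxide mass targets at 500.0 kg enamel:
  MgO: 21.88% × 500.0 = 109.4 kg
  SiO2: 38.13% × 500.0 = 190.6 kg
  K2O: 9.716% × 500.0 = 48.58 kg
  Na2O: 9.266% × 500.0 = 46.33 kg
  BaO: 10.38% × 500.0 = 51.90 kg
  ZrO2: 10.63% × 500.0 = 53.15 kg
A balance pass over the oxides, per the reported batch figures, on the stated basis (oxide sums agree with the targets exact up to rounding of places):
  MgO: 259.3·0.3178 + 27.40·0.9850 = 109.4 kg (target 109.4 kg)
  SiO2: 259.3·0.6332 + 79.69·0.3320 = 190.6 kg (target 190.6 kg)
  K2O: 71.12·0.6831 = 48.58 kg (target 48.58 kg)
  Na2O: 79.13·0.5855 = 46.33 kg (target 46.33 kg)
  BaO: 66.56·0.7797 = 51.90 kg (target 51.90 kg)
  ZrO2: 79.69·0.6670 = 53.15 kg (target 53.15 kg)
Glass-mass closure: batch Σ − ignition loss = 500.0 kg (oxide target masses add up to 500.0 kg; versus the stated basis of 500.0 kg — any gap is answer rounding).
Adding the batch up: Σ batch = 583.2 kg; ignition loss, Σ(batch × LOI) = 83.20 kg; yield = glass ÷ total batch = 85.73%.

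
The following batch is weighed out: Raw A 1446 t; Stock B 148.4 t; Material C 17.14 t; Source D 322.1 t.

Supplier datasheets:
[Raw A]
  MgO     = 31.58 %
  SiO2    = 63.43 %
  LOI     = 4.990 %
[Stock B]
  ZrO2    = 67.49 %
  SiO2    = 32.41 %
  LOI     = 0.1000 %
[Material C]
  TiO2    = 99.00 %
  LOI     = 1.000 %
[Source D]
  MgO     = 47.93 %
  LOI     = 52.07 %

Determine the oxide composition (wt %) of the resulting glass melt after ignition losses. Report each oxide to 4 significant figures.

Each numeric step keeps full float precision in all steps — the intermediate values appear (rounded to 4 significant digits) when written out. Exactly one rounding goes into each reported result; the derived quantities, which include four oxide percentages, yield, the totals, glass mass, ignition loss, are rebuilt in full float precision, exactly as shown in either problem or answer, starting from the weights per 1693 t of glass.
Oxide masses out of the charge:
  ZrO2: 148.4·0.6749 = 100.2 t
  MgO: 1446·0.3158 + 322.1·0.4793 = 611.0 t
  TiO2: 17.14·0.9900 = 16.97 t
  SiO2: 1446·0.6343 + 148.4·0.3241 = 965.3 t
LOI: 1446·0.04990 + 148.4·0.001000 + 17.14·0.01000 + 322.1·0.5207 = 240.2 t
Glass = total batch minus LOI = 1934 − 240.2 = 1693 t (equal to the oxide-mass sum)
percent share: oxide ÷ glass, ×100

Glass mass = 1693 t (batch 1934 − LOI 240.2).
Composition: ZrO2 5.914%, MgO 36.08%, TiO2 1.002%, SiO2 57.00%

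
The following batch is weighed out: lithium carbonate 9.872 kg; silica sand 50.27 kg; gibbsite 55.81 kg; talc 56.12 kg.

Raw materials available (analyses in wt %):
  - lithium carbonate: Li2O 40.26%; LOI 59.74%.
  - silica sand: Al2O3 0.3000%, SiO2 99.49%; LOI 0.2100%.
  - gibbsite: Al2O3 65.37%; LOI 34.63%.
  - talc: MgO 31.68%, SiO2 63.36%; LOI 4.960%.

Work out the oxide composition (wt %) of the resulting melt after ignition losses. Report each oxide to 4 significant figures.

Glass mass = 144.0 kg (batch 172.1 − LOI 28.11).
Composition: Li2O 2.761%, MgO 12.35%, Al2O3 25.45%, SiO2 59.44%

The working math keeps full float precision at every stage; values along the way are displayed with 4-significant-digit rounding across the worked steps — each reported figure undergoes a single rounding. All derived quantities are recomputed using the weight values per 144.0 kg of glass in exact precision (totals, glass mass, ignition loss, yield, the four compositions), as quoted within the problem or the answer.
Per-oxide mass from batch:
  Li2O: 9.872·0.4026 = 3.974 kg
  MgO: 56.12·0.3168 = 17.78 kg
  Al2O3: 50.27·0.003000 + 55.81·0.6537 = 36.63 kg
  SiO2: 50.27·0.9949 + 56.12·0.6336 = 85.57 kg
LOI: 9.872·0.5974 + 50.27·0.002100 + 55.81·0.3463 + 56.12·0.04960 = 28.11 kg
Glass mass = batch − LOI = 172.1 − 28.11 = 144.0 kg (equal to the oxide-mass sum)
percent by weight: oxide/glass ×100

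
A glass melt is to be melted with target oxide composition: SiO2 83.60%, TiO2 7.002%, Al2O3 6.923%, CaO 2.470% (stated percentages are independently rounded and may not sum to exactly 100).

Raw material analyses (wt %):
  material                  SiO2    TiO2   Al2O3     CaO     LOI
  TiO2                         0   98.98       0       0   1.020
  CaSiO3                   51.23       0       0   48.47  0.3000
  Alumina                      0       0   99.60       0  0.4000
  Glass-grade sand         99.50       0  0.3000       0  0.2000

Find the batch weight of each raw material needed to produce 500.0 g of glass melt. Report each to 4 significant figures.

Batch per 500.0 g glass melt:
  TiO2: 35.37 g
  CaSiO3: 25.48 g
  Alumina: 33.53 g
  Glass-grade sand: 407.0 g
Total batch = 501.4 g; LOI loss = 1.385 g; yield = 99.72%

Exact precision is carried at every stage. Mid-chain values appear, rounded to four significant figures, at each printed step; a single rounding completes every reported result; all derived quantities (yield, net glass mass, ignition loss, the four compositions, the totals) are carried using the weight values at 500.0 g of glass at full precision as set out in the question or the answer.
Per-oxide target masses for 500.0 g glass melt:
  SiO2: 83.60% × 500.0 = 418.0 g
  TiO2: 7.002% × 500.0 = 35.01 g
  Al2O3: 6.923% × 500.0 = 34.62 g
  CaO: 2.470% × 500.0 = 12.35 g
Verifying the oxide balance per the reported batch figures, against the basis in use (sum by sum, the targets are met net of answer rounding effects):
  SiO2: 25.48·0.5123 + 407.0·0.9950 = 418.0 g (target 418.0 g)
  TiO2: 35.37·0.9898 = 35.01 g (target 35.01 g)
  Al2O3: 33.53·0.9960 + 407.0·0.003000 = 34.62 g (target 34.62 g)
  CaO: 25.48·0.4847 = 12.35 g (target 12.35 g)
Glass mass check: net batch after ignition = 500.0 g (summing oxide targets gives 500.0 g; with the basis standing at 500.0 g — a pure rounding effect).
Batch total: Σ batch = 501.4 g; LOI loss = Σ batch·LOI = 1.385 g; the yield ratio, glass ÷ batch: 99.72%.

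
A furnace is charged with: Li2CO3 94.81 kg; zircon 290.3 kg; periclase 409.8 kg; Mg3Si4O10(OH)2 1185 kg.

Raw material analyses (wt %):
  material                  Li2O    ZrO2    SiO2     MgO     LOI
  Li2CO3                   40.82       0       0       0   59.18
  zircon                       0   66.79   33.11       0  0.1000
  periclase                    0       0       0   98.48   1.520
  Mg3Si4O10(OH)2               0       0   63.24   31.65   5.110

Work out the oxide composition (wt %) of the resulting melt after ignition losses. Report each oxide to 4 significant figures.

Glass mass = 1857 kg (batch 1980 − LOI 123.2).
Composition: Li2O 2.084%, ZrO2 10.44%, SiO2 45.54%, MgO 41.94%

All arithmetic keeps full float precision in every operation. Mid-chain values are printed, rounded to 4 significant figures, when written out — every reported number sees exactly one rounding. All derived quantities (yield, the four compositions, totals, LOI, glass mass) are re-derived at full float precision from the weighed amounts per 1857 kg of glass as written in the problem or answer text.
Oxide masses out of the charge:
  Li2O: 94.81·0.4082 = 38.70 kg
  ZrO2: 290.3·0.6679 = 193.9 kg
  SiO2: 290.3·0.3311 + 1185·0.6324 = 845.5 kg
  MgO: 409.8·0.9848 + 1185·0.3165 = 778.6 kg
LOI: 94.81·0.5918 + 290.3·0.001000 + 409.8·0.01520 + 1185·0.05110 = 123.2 kg
batch − LOI leaves glass = 1980 − 123.2 = 1857 kg (= the summed oxide contributions)
percent share: oxide ÷ glass, ×100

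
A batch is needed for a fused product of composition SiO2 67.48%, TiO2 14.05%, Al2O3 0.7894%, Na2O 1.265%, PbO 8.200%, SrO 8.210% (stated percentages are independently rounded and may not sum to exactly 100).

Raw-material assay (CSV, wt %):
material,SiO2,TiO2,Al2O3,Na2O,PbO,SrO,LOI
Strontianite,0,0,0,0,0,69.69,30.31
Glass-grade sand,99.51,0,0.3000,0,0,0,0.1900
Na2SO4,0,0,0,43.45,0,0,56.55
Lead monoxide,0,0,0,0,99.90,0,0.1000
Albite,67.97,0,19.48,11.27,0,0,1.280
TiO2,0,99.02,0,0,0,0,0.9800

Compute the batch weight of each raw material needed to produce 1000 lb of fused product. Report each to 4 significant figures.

Batch per 1000 lb fused product:
  Strontianite: 117.8 lb
  Glass-grade sand: 657.4 lb
  Na2SO4: 21.23 lb
  Lead monoxide: 82.08 lb
  Albite: 30.40 lb
  TiO2: 141.9 lb
Total batch = 1051 lb; LOI loss = 50.82 lb; yield = 95.16%

All internal work keeps full precision from start to finish; intermediates are displayed, with 4-significant-digit rounding, at each printed step — every reported value is rounded a single time; derived quantities, including LOI, the yield, the totals, six oxide percentages, net glass mass, are carried using the weight values at 1000 lb of glass at full precision as they appear in problem or answer.
The oxide mass targets at 1000 lb fused product:
  SiO2: 67.48% × 1000 = 674.8 lb
  TiO2: 14.05% × 1000 = 140.5 lb
  Al2O3: 0.7894% × 1000 = 7.894 lb
  Na2O: 1.265% × 1000 = 12.65 lb
  PbO: 8.200% × 1000 = 82.00 lb
  SrO: 8.210% × 1000 = 82.10 lb
Mass-balance tally per oxide per the reported batch figures, per the basis as stated (oxide sums agree with the targets modulo rounding of the values):
  SiO2: 657.4·0.9951 + 30.40·0.6797 = 674.8 lb (target 674.8 lb)
  TiO2: 141.9·0.9902 = 140.5 lb (target 140.5 lb)
  Al2O3: 657.4·0.003000 + 30.40·0.1948 = 7.894 lb (target 7.894 lb)
  Na2O: 21.23·0.4345 + 30.40·0.1127 = 12.65 lb (target 12.65 lb)
  PbO: 82.08·0.9990 = 82.00 lb (target 82.00 lb)
  SrO: 117.8·0.6969 = 82.09 lb (target 82.10 lb)
Glass-mass sanity pass: whole batch net of LOI = 1000 lb (the Σ of target masses is 999.9 lb; with the basis standing at 1000 lb — differing by rounding only).
Whole-batch sum: Σ batch = 1051 lb; LOI removed, Σ of batch·LOI: 50.82 lb; as yield: glass ÷ batch → 95.16%.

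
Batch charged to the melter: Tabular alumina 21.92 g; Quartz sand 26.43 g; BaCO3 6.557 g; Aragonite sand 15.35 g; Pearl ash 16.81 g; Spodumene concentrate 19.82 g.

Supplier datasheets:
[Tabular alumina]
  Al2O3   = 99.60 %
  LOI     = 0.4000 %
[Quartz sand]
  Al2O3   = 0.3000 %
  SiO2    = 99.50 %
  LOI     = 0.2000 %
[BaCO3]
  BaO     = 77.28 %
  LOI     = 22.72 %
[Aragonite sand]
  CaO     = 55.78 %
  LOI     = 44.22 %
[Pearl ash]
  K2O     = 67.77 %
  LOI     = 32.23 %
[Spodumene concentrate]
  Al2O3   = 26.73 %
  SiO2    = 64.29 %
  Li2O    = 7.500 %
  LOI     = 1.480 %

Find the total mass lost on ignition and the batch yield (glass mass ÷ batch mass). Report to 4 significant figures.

LOI loss = 14.13 g; glass = 92.76 g; yield = 86.78%

The intermediate values are printed, rounded to four significant figures, within the worked lines; the whole derivation carries full precision at every stage. Every reported value is rounded exactly once; derived quantities are carried in exact precision (LOI, net glass mass, totals, the six compositions, the yield) starting from the weights per 92.76 g of glass, as written in the question or the answer.
Per-material ignition loss:
  Tabular alumina: 21.92 × 0.004000 = 0.08768 g
  Quartz sand: 26.43 × 0.002000 = 0.05286 g
  BaCO3: 6.557 × 0.2272 = 1.490 g
  Aragonite sand: 15.35 × 0.4422 = 6.788 g
  Pearl ash: 16.81 × 0.3223 = 5.418 g
  Spodumene concentrate: 19.82 × 0.01480 = 0.2933 g
Total LOI = 14.13 g
Glass = batch − LOI = 106.9 − 14.13 = 92.76 g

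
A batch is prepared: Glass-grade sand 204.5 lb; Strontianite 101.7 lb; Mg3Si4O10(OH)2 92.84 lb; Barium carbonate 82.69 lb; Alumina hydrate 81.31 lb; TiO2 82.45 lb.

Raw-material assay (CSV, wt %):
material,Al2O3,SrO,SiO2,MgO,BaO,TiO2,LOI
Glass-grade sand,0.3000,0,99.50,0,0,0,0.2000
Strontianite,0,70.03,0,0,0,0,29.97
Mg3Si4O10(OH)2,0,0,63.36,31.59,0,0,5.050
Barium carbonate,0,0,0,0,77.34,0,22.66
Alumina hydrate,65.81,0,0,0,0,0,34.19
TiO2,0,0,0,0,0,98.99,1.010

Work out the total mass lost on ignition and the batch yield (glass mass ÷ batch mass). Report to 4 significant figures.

LOI loss = 82.95 lb; glass = 562.5 lb; yield = 87.15%

Each numeric step holds full precision end to end; intermediates appear rounded to 4 significant digits alongside each step. Each reported value includes exactly one rounding — all derived quantities, including the six compositions, the yield, the totals, ignition loss, glass mass, are recomputed from the batch weights per 562.5 lb of glass in full float precision as set out in the question or the answer.
Material-by-material LOI:
  Glass-grade sand: 204.5 × 0.002000 = 0.4090 lb
  Strontianite: 101.7 × 0.2997 = 30.48 lb
  Mg3Si4O10(OH)2: 92.84 × 0.05050 = 4.688 lb
  Barium carbonate: 82.69 × 0.2266 = 18.74 lb
  Alumina hydrate: 81.31 × 0.3419 = 27.80 lb
  TiO2: 82.45 × 0.01010 = 0.8327 lb
Total LOI = 82.95 lb
Glass = batch − LOI = 645.5 − 82.95 = 562.5 lb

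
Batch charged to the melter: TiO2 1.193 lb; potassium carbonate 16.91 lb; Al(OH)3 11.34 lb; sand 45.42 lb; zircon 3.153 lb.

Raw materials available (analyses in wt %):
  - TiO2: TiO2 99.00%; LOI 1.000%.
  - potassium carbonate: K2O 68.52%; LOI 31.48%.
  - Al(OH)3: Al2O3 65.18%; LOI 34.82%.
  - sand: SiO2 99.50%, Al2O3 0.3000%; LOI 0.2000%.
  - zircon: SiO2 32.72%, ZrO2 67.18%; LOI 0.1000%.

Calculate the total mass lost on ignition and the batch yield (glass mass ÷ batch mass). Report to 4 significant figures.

LOI loss = 9.378 lb; glass = 68.64 lb; yield = 87.98%

All arithmetic carries exact precision through the solve; working values are printed (rounded to 4 significant digits) within the worked lines. Each reported number takes just one rounding — derived quantities (five oxide percentages, net glass mass, the totals, the yield, ignition loss) are carried in full precision using the weight values at 68.64 lb of glass, as they appear in problem or answer.
LOI of each material in turn:
  TiO2: 1.193 × 0.01000 = 0.01193 lb
  potassium carbonate: 16.91 × 0.3148 = 5.323 lb
  Al(OH)3: 11.34 × 0.3482 = 3.949 lb
  sand: 45.42 × 0.002000 = 0.09084 lb
  zircon: 3.153 × 0.001000 = 0.003153 lb
Total LOI = 9.378 lb
Glass = batch − LOI = 78.02 − 9.378 = 68.64 lb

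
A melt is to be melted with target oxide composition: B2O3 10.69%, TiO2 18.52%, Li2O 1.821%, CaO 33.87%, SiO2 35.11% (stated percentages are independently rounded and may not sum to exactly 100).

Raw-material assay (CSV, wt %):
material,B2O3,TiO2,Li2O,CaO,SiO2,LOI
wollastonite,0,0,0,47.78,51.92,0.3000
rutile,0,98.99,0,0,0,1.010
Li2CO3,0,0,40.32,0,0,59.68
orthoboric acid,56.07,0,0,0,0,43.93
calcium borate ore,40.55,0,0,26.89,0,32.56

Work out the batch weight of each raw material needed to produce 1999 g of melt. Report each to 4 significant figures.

All internal work keeps full precision all the way through; mid-chain values appear rounded to 4 significant digits at each printed step. Exactly one rounding goes into each reported value; the derived quantities (the yield, net glass mass, totals, ignition loss, the five compositions) are re-derived from the batch weights per 1999 g of glass at full precision precisely as stated by either problem or answer.
Oxide mass targets, per 1999 g melt:
  B2O3: 10.69% × 1999 = 213.7 g
  TiO2: 18.52% × 1999 = 370.2 g
  Li2O: 1.821% × 1999 = 36.40 g
  CaO: 33.87% × 1999 = 677.1 g
  SiO2: 35.11% × 1999 = 701.8 g
Per-oxide balance check using the reported weights, at the basis given (sum by sum, the targets are met exact up to rounding of places):
  B2O3: 297.3·0.5607 + 115.9·0.4055 = 213.7 g (target 213.7 g)
  TiO2: 374.0·0.9899 = 370.2 g (target 370.2 g)
  Li2O: 90.28·0.4032 = 36.40 g (target 36.40 g)
  CaO: 1352·0.4778 + 115.9·0.2689 = 677.2 g (target 677.1 g)
  SiO2: 1352·0.5192 = 702.0 g (target 701.8 g)
The glass-mass cross-check: batch Σ − ignition loss = 1999 g (summing oxide targets gives 1999 g; the stated basis being 1999 g — gaps are rounding artifacts).
Total batch = Σ batch = 2229 g; the LOI term Σ batch·LOI equals 230.1 g; the yield ratio, glass ÷ batch: 89.68%.

Batch per 1999 g melt:
  wollastonite: 1352 g
  rutile: 374.0 g
  Li2CO3: 90.28 g
  orthoboric acid: 297.3 g
  calcium borate ore: 115.9 g
Total batch = 2229 g; LOI loss = 230.1 g; yield = 89.68%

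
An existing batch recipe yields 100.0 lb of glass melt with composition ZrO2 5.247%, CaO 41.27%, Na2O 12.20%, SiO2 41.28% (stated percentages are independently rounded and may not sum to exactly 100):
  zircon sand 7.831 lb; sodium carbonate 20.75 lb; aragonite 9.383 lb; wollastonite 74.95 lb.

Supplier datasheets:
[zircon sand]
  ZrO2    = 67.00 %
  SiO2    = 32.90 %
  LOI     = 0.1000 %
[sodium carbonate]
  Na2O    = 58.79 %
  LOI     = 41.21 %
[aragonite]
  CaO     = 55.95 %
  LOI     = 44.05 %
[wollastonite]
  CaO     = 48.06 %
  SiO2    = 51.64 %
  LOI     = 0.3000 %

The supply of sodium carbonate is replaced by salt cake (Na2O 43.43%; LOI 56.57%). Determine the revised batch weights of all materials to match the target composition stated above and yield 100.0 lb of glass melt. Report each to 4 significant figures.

Values along the way appear (rounded to 4 significant digits) as written — the working math runs at full float precision end to end; exactly one rounding is applied to every reported number. All derived quantities, including glass mass, ignition loss, totals, yield, the four compositions, are computed from the batch weights for 100.0 lb of glass in full float precision, as given in the problem or the answer.
Target oxide masses per 100.0 lb glass melt:
  ZrO2: 5.247% × 100.0 = 5.247 lb
  CaO: 41.27% × 100.0 = 41.27 lb
  Na2O: 12.20% × 100.0 = 12.20 lb
  SiO2: 41.28% × 100.0 = 41.28 lb
Checking each oxide sum using the reported weights, per the basis as stated (summed amounts equal target values once rounding is allowed for):
  ZrO2: 7.831·0.6700 = 5.247 lb (target 5.247 lb)
  CaO: 9.383·0.5595 + 74.95·0.4806 = 41.27 lb (target 41.27 lb)
  Na2O: 28.09·0.4343 = 12.20 lb (target 12.20 lb)
  SiO2: 7.831·0.3290 + 74.95·0.5164 = 41.28 lb (target 41.28 lb)
Glass mass check: batch total minus LOI = 100.0 lb (summing oxide targets gives 100.0 lb; against the stated basis, 100.0 lb — gaps are rounding artifacts).
Batch total: Σ batch = 120.3 lb; LOI removed, Σ of batch·LOI: 20.26 lb; the yield ratio, glass ÷ batch: 83.16%.

Revised batch per 100.0 lb glass melt:
  zircon sand: 7.831 lb
  salt cake: 28.09 lb
  aragonite: 9.383 lb
  wollastonite: 74.95 lb
Total batch = 120.3 lb; LOI loss = 20.26 lb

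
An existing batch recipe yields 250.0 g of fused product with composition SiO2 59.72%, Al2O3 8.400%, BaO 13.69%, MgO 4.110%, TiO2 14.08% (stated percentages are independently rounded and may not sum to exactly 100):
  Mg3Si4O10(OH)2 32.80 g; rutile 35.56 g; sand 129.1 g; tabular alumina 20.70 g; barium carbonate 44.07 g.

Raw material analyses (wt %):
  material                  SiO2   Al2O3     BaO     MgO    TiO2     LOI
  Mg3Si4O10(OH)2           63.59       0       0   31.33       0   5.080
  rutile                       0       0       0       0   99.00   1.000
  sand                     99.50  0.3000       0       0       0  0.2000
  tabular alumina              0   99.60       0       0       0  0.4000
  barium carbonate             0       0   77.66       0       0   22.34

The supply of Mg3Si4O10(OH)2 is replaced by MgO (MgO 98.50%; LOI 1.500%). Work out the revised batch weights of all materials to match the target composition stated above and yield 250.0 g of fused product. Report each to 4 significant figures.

Intermediates appear rounded to 4 significant digits in the printout — the working math maintains full precision at every stage. A single rounding completes each reported number — all derived quantities, including yield, the totals, glass mass, ignition loss, five oxide percentages, are carried using the weight values on 250.0 g of glass in full precision, exactly as shown in the problem or the answer.
Target oxide masses per 250.0 g fused product:
  SiO2: 59.72% × 250.0 = 149.3 g
  Al2O3: 8.400% × 250.0 = 21.00 g
  BaO: 13.69% × 250.0 = 34.22 g
  MgO: 4.110% × 250.0 = 10.28 g
  TiO2: 14.08% × 250.0 = 35.20 g
Sums-versus-targets review with the batch weights as given, for the quoted basis mass (delivered sums recover each target once rounding is allowed for):
  SiO2: 150.1·0.9950 = 149.3 g (target 149.3 g)
  Al2O3: 150.1·0.003000 + 20.63·0.9960 = 21.00 g (target 21.00 g)
  BaO: 44.07·0.7766 = 34.22 g (target 34.22 g)
  MgO: 10.43·0.9850 = 10.27 g (target 10.28 g)
  TiO2: 35.56·0.9900 = 35.20 g (target 35.20 g)
Glass-mass sanity pass: Σ batch − LOI loss = 250.0 g (targets for the oxides total 250.0 g; basis as stated: 250.0 g — a pure rounding effect).
Adding the batch up: Σ batch = 260.8 g; LOI loss = Σ batch·LOI = 10.74 g; yield, glass over the total, = 95.88%.

Revised batch per 250.0 g fused product:
  MgO: 10.43 g
  rutile: 35.56 g
  sand: 150.1 g
  tabular alumina: 20.63 g
  barium carbonate: 44.07 g
Total batch = 260.8 g; LOI loss = 10.74 g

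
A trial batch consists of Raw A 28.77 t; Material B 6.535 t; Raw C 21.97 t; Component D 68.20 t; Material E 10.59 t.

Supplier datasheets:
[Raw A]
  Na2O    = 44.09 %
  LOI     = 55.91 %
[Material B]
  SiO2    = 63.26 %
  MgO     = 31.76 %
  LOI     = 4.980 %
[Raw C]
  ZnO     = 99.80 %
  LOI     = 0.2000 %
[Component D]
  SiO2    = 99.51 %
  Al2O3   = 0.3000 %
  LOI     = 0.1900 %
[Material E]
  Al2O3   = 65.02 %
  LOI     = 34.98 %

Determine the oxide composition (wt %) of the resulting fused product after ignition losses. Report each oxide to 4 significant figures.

Glass mass = 115.8 t (batch 136.1 − LOI 20.29).
Composition: Na2O 10.96%, SiO2 62.19%, Al2O3 6.124%, ZnO 18.94%, MgO 1.793%

All internal work carries full precision end to end — mid-chain values appear, rounded to four significant figures, on the page — a single rounding produces every reported number — all derived quantities (the yield, totals, the five compositions, ignition loss, net glass mass) are recomputed in full float precision using the weight values on 115.8 t of glass, exactly as printed in question or answer.
Delivered oxide masses:
  Na2O: 28.77·0.4409 = 12.68 t
  SiO2: 6.535·0.6326 + 68.20·0.9951 = 72.00 t
  Al2O3: 68.20·0.003000 + 10.59·0.6502 = 7.090 t
  ZnO: 21.97·0.9980 = 21.93 t
  MgO: 6.535·0.3176 = 2.076 t
LOI: 28.77·0.5591 + 6.535·0.04980 + 21.97·0.002000 + 68.20·0.001900 + 10.59·0.3498 = 20.29 t
Net of LOI, the glass mass = 136.1 − 20.29 = 115.8 t (equal to the oxide-mass sum)
each oxide over glass, ×100, is wt %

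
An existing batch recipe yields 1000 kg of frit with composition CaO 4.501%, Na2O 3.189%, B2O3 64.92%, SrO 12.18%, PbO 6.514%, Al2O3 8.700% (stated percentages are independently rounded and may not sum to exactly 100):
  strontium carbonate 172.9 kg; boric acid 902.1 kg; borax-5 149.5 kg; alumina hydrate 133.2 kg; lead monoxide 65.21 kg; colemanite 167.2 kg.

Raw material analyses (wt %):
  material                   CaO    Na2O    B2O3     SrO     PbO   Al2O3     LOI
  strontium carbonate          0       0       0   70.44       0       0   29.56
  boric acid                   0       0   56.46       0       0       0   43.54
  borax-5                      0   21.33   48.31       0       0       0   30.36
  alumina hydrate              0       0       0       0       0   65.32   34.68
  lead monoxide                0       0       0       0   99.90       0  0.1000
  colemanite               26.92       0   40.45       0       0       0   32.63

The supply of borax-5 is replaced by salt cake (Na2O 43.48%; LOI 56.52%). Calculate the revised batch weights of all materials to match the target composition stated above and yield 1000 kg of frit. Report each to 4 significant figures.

Revised batch per 1000 kg frit:
  strontium carbonate: 172.9 kg
  boric acid: 1030 kg
  salt cake: 73.34 kg
  alumina hydrate: 133.2 kg
  lead monoxide: 65.21 kg
  colemanite: 167.2 kg
Total batch = 1642 kg; LOI loss = 641.8 kg

Intermediates appear with 4-significant-digit rounding as written — full precision is kept at every stage — every reported value is rounded just once. The derived quantities, which include the totals, yield, six oxide percentages, ignition loss, glass mass, are re-derived in full precision, as written in problem or answer, from the weighed amounts per 1000 kg of glass.
The oxide mass targets at 1000 kg frit:
  CaO: 4.501% × 1000 = 45.01 kg
  Na2O: 3.189% × 1000 = 31.89 kg
  B2O3: 64.92% × 1000 = 649.2 kg
  SrO: 12.18% × 1000 = 121.8 kg
  PbO: 6.514% × 1000 = 65.14 kg
  Al2O3: 8.700% × 1000 = 87.00 kg
Oxide-by-oxide audit working from each reported weight, relative to the basis at hand (oxide sums agree with the targets inside rounding margins):
  CaO: 167.2·0.2692 = 45.01 kg (target 45.01 kg)
  Na2O: 73.34·0.4348 = 31.89 kg (target 31.89 kg)
  B2O3: 1030·0.5646 + 167.2·0.4045 = 649.2 kg (target 649.2 kg)
  SrO: 172.9·0.7044 = 121.8 kg (target 121.8 kg)
  PbO: 65.21·0.9990 = 65.14 kg (target 65.14 kg)
  Al2O3: 133.2·0.6532 = 87.01 kg (target 87.00 kg)
Auditing the glass mass value: whole batch net of LOI = 1000 kg (the targets, summed, come to 1000 kg; versus the stated basis of 1000 kg — any gap is answer rounding).
Summing the batch: Σ batch = 1642 kg; ignition loss, Σ(batch × LOI) = 641.8 kg; yield, glass over the total, = 60.91%.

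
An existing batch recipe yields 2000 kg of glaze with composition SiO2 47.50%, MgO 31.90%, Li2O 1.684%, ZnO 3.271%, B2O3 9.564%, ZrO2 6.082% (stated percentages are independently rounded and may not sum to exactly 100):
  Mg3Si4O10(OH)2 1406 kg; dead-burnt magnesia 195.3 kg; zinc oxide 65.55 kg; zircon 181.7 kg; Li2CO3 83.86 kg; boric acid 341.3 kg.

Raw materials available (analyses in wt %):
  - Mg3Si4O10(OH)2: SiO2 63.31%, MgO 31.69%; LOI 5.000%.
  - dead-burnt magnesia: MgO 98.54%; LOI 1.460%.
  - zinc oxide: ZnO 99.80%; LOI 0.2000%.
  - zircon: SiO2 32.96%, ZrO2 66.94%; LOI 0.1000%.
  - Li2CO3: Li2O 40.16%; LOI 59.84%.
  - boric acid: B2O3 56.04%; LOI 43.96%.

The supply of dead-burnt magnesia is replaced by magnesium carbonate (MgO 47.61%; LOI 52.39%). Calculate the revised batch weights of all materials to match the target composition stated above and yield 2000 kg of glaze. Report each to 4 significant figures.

Revised batch per 2000 kg glaze:
  Mg3Si4O10(OH)2: 1406 kg
  magnesium carbonate: 404.2 kg
  zinc oxide: 65.55 kg
  zircon: 181.7 kg
  Li2CO3: 83.86 kg
  boric acid: 341.3 kg
Total batch = 2483 kg; LOI loss = 482.6 kg

The working math keeps full precision end to end; values along the way appear rounded to 4 significant digits between the steps — each reported number takes a single rounding; derived quantities (yield, totals, ignition loss, net glass mass, the six compositions) are computed starting from the weights for 2000 kg of glass at full precision, as they appear in question or answer.
Oxide mass targets, per 2000 kg glaze:
  SiO2: 47.50% × 2000 = 950.0 kg
  MgO: 31.90% × 2000 = 638.0 kg
  Li2O: 1.684% × 2000 = 33.68 kg
  ZnO: 3.271% × 2000 = 65.42 kg
  B2O3: 9.564% × 2000 = 191.3 kg
  ZrO2: 6.082% × 2000 = 121.6 kg
A balance pass over the oxides, given the weights on record, on the stated basis (each sum matches its target mass exact up to rounding of places):
  SiO2: 1406·0.6331 + 181.7·0.3296 = 950.0 kg (target 950.0 kg)
  MgO: 1406·0.3169 + 404.2·0.4761 = 638.0 kg (target 638.0 kg)
  Li2O: 83.86·0.4016 = 33.68 kg (target 33.68 kg)
  ZnO: 65.55·0.9980 = 65.42 kg (target 65.42 kg)
  B2O3: 341.3·0.5604 = 191.3 kg (target 191.3 kg)
  ZrO2: 181.7·0.6694 = 121.6 kg (target 121.6 kg)
Glass-mass closure: total charge less LOI = 2000 kg (oxide target masses add up to 2000 kg; versus the stated basis of 2000 kg — differing by rounding only).
Total batch = Σ batch = 2483 kg; the LOI term Σ batch·LOI equals 482.6 kg; yield = glass ÷ total batch = 80.56%.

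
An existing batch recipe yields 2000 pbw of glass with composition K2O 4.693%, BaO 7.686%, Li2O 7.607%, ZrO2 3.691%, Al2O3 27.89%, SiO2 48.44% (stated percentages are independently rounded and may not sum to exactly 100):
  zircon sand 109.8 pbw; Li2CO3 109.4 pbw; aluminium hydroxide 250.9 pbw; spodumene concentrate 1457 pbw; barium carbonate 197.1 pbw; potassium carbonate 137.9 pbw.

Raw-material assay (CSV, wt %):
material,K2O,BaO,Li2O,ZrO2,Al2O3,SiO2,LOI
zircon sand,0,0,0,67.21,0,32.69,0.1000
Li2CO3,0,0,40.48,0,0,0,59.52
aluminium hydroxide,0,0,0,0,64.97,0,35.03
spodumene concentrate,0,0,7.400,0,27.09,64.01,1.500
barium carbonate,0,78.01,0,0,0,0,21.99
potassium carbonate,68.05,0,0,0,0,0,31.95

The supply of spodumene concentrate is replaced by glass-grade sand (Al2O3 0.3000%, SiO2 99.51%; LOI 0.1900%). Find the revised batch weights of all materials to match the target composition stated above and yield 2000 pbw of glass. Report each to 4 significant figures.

Full float precision is held at each step — working values are printed, rounded to 4 significant figures, as written; exactly one rounding goes into every reported value; the derived quantities (six oxide percentages, the totals, yield, LOI, glass mass) are carried at full float precision starting from the weights per 2000 pbw of glass, as written in problem or answer.
Oxide mass targets, per 2000 pbw glass:
  K2O: 4.693% × 2000 = 93.86 pbw
  BaO: 7.686% × 2000 = 153.7 pbw
  Li2O: 7.607% × 2000 = 152.1 pbw
  ZrO2: 3.691% × 2000 = 73.82 pbw
  Al2O3: 27.89% × 2000 = 557.8 pbw
  SiO2: 48.44% × 2000 = 968.8 pbw
Checking each oxide sum using the reported weights, relative to the basis at hand (oxide sums agree with the targets once rounding is allowed for):
  K2O: 137.9·0.6805 = 93.84 pbw (target 93.86 pbw)
  BaO: 197.1·0.7801 = 153.8 pbw (target 153.7 pbw)
  Li2O: 375.8·0.4048 = 152.1 pbw (target 152.1 pbw)
  ZrO2: 109.8·0.6721 = 73.80 pbw (target 73.82 pbw)
  Al2O3: 854.2·0.6497 + 937.5·0.003000 = 557.8 pbw (target 557.8 pbw)
  SiO2: 109.8·0.3269 + 937.5·0.9951 = 968.8 pbw (target 968.8 pbw)
Glass mass check: net batch after ignition = 2000 pbw (oxide target masses add up to 2000 pbw; stated basis 2000 pbw — gaps are rounding artifacts).
Total batch = Σ batch = 2612 pbw; LOI loss = Σ batch·LOI = 612.2 pbw; yield, glass over the total, = 76.56%.

Revised batch per 2000 pbw glass:
  zircon sand: 109.8 pbw
  Li2CO3: 375.8 pbw
  aluminium hydroxide: 854.2 pbw
  glass-grade sand: 937.5 pbw
  barium carbonate: 197.1 pbw
  potassium carbonate: 137.9 pbw
Total batch = 2612 pbw; LOI loss = 612.2 pbw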